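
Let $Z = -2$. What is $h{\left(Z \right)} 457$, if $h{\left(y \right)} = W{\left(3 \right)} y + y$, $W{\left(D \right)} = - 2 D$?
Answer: $4570$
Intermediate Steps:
$h{\left(y \right)} = - 5 y$ ($h{\left(y \right)} = \left(-2\right) 3 y + y = - 6 y + y = - 5 y$)
$h{\left(Z \right)} 457 = \left(-5\right) \left(-2\right) 457 = 10 \cdot 457 = 4570$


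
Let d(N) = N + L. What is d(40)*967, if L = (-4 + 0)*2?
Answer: 30944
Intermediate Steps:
L = -8 (L = -4*2 = -8)
d(N) = -8 + N (d(N) = N - 8 = -8 + N)
d(40)*967 = (-8 + 40)*967 = 32*967 = 30944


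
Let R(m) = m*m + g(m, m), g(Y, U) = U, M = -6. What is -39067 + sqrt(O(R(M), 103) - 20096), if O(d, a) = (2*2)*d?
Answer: -39067 + 2*I*sqrt(4994) ≈ -39067.0 + 141.34*I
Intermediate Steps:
R(m) = m + m**2 (R(m) = m*m + m = m**2 + m = m + m**2)
O(d, a) = 4*d
-39067 + sqrt(O(R(M), 103) - 20096) = -39067 + sqrt(4*(-6*(1 - 6)) - 20096) = -39067 + sqrt(4*(-6*(-5)) - 20096) = -39067 + sqrt(4*30 - 20096) = -39067 + sqrt(120 - 20096) = -39067 + sqrt(-19976) = -39067 + 2*I*sqrt(4994)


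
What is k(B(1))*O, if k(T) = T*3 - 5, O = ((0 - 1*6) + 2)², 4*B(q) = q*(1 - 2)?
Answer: -92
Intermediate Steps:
B(q) = -q/4 (B(q) = (q*(1 - 2))/4 = (q*(-1))/4 = (-q)/4 = -q/4)
O = 16 (O = ((0 - 6) + 2)² = (-6 + 2)² = (-4)² = 16)
k(T) = -5 + 3*T (k(T) = 3*T - 5 = -5 + 3*T)
k(B(1))*O = (-5 + 3*(-¼*1))*16 = (-5 + 3*(-¼))*16 = (-5 - ¾)*16 = -23/4*16 = -92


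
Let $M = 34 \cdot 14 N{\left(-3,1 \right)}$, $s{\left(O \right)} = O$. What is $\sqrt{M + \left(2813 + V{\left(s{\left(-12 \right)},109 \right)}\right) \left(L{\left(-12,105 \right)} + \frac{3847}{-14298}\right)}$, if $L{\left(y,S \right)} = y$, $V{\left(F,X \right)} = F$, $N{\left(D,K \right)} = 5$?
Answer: $\frac{i \sqrt{6538912675734}}{14298} \approx 178.85 i$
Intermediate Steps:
$M = 2380$ ($M = 34 \cdot 14 \cdot 5 = 476 \cdot 5 = 2380$)
$\sqrt{M + \left(2813 + V{\left(s{\left(-12 \right)},109 \right)}\right) \left(L{\left(-12,105 \right)} + \frac{3847}{-14298}\right)} = \sqrt{2380 + \left(2813 - 12\right) \left(-12 + \frac{3847}{-14298}\right)} = \sqrt{2380 + 2801 \left(-12 + 3847 \left(- \frac{1}{14298}\right)\right)} = \sqrt{2380 + 2801 \left(-12 - \frac{3847}{14298}\right)} = \sqrt{2380 + 2801 \left(- \frac{175423}{14298}\right)} = \sqrt{2380 - \frac{491359823}{14298}} = \sqrt{- \frac{457330583}{14298}} = \frac{i \sqrt{6538912675734}}{14298}$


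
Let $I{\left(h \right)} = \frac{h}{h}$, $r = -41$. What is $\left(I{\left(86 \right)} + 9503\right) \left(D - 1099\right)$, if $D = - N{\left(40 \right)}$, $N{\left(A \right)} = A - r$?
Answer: $-11214720$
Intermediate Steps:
$I{\left(h \right)} = 1$
$N{\left(A \right)} = 41 + A$ ($N{\left(A \right)} = A - -41 = A + 41 = 41 + A$)
$D = -81$ ($D = - (41 + 40) = \left(-1\right) 81 = -81$)
$\left(I{\left(86 \right)} + 9503\right) \left(D - 1099\right) = \left(1 + 9503\right) \left(-81 - 1099\right) = 9504 \left(-1180\right) = -11214720$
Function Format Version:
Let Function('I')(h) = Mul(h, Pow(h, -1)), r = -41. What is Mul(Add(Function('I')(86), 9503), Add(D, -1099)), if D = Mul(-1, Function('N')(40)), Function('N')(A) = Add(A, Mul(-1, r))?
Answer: -11214720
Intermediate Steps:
Function('I')(h) = 1
Function('N')(A) = Add(41, A) (Function('N')(A) = Add(A, Mul(-1, -41)) = Add(A, 41) = Add(41, A))
D = -81 (D = Mul(-1, Add(41, 40)) = Mul(-1, 81) = -81)
Mul(Add(Function('I')(86), 9503), Add(D, -1099)) = Mul(Add(1, 9503), Add(-81, -1099)) = Mul(9504, -1180) = -11214720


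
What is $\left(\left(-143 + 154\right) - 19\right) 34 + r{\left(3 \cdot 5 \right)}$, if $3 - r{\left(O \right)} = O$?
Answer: $-284$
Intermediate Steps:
$r{\left(O \right)} = 3 - O$
$\left(\left(-143 + 154\right) - 19\right) 34 + r{\left(3 \cdot 5 \right)} = \left(\left(-143 + 154\right) - 19\right) 34 + \left(3 - 3 \cdot 5\right) = \left(11 - 19\right) 34 + \left(3 - 15\right) = \left(-8\right) 34 + \left(3 - 15\right) = -272 - 12 = -284$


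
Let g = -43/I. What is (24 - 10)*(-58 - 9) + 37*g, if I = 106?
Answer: -101019/106 ≈ -953.01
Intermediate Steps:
g = -43/106 ≈ -0.40566
(24 - 10)*(-58 - 9) + 37*g = (24 - 10)*(-58 - 9) + 37*(-43/106) = 14*(-67) - 1591/106 = -938 - 1591/106 = -101019/106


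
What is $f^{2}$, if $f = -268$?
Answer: $71824$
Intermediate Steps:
$f^{2} = \left(-268\right)^{2} = 71824$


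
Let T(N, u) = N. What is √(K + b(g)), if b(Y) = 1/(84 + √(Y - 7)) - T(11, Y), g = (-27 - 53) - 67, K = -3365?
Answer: √((-283583 - 3376*I*√154)/(84 + I*√154)) ≈ 0.e-5 - 58.103*I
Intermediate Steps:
g = -147 (g = -80 - 67 = -147)
b(Y) = -11 + 1/(84 + √(-7 + Y)) (b(Y) = 1/(84 + √(Y - 7)) - 1*11 = 1/(84 + √(-7 + Y)) - 11 = -11 + 1/(84 + √(-7 + Y)))
√(K + b(g)) = √(-3365 + (-923 - 11*√(-7 - 147))/(84 + √(-7 - 147))) = √(-3365 + (-923 - 11*I*√154)/(84 + √(-154))) = √(-3365 + (-923 - 11*I*√154)/(84 + I*√154))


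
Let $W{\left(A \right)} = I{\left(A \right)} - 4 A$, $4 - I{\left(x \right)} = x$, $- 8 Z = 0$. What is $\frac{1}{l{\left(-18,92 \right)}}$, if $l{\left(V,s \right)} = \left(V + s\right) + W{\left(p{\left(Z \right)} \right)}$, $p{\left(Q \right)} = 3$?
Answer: $\frac{1}{63} \approx 0.015873$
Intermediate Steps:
$Z = 0$ ($Z = \left(- \frac{1}{8}\right) 0 = 0$)
$I{\left(x \right)} = 4 - x$
$W{\left(A \right)} = 4 - 5 A$ ($W{\left(A \right)} = \left(4 - A\right) - 4 A = 4 - 5 A$)
$l{\left(V,s \right)} = -11 + V + s$ ($l{\left(V,s \right)} = \left(V + s\right) + \left(4 - 15\right) = \left(V + s\right) - 11 = -11 + V + s$)
$\frac{1}{l{\left(-18,92 \right)}} = \frac{1}{-11 - 18 + 92} = \frac{1}{63}$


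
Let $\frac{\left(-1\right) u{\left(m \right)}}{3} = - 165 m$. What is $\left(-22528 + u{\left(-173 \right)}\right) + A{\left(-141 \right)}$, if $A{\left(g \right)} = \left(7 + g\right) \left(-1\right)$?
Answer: $-108029$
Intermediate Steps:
$A{\left(g \right)} = -7 - g$
$u{\left(m \right)} = 495 m$ ($u{\left(m \right)} = - 3 \left(- 165 m\right) = 495 m$)
$\left(-22528 + u{\left(-173 \right)}\right) + A{\left(-141 \right)} = \left(-22528 + 495 \left(-173\right)\right) - -134 = \left(-22528 - 85635\right) + \left(-7 + 141\right) = -108163 + 134 = -108029$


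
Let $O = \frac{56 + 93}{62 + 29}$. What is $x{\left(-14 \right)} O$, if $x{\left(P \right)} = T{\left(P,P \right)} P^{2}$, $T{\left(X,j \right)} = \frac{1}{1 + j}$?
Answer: $- \frac{4172}{169} \approx -24.686$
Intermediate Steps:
$x{\left(P \right)} = \frac{P^{2}}{1 + P}$
$O = \frac{149}{91} \approx 1.6374$
$x{\left(-14 \right)} O = \frac{\left(-14\right)^{2}}{1 - 14} \cdot \frac{149}{91} = \frac{196}{-13} \cdot \frac{149}{91} = 196 \left(- \frac{1}{13}\right) \frac{149}{91} = \left(- \frac{196}{13}\right) \frac{149}{91} = - \frac{4172}{169}$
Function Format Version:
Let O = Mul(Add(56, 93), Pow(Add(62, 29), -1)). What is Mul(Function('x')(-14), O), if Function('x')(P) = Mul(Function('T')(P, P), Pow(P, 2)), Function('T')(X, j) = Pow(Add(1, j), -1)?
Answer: Rational(-4172, 169) ≈ -24.686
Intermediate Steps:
Function('x')(P) = Mul(Pow(P, 2), Pow(Add(1, P), -1)) (Function('x')(P) = Mul(Pow(Add(1, P), -1), Pow(P, 2)) = Mul(Pow(P, 2), Pow(Add(1, P), -1)))
O = Rational(149, 91) (O = Mul(149, Pow(91, -1)) = Mul(149, Rational(1, 91)) = Rational(149, 91) ≈ 1.6374)
Mul(Function('x')(-14), O) = Mul(Mul(Pow(-14, 2), Pow(Add(1, -14), -1)), Rational(149, 91)) = Mul(Mul(196, Pow(-13, -1)), Rational(149, 91)) = Mul(Mul(196, Rational(-1, 13)), Rational(149, 91)) = Mul(Rational(-196, 13), Rational(149, 91)) = Rational(-4172, 169)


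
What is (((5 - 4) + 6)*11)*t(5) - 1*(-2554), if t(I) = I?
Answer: 2939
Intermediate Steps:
(((5 - 4) + 6)*11)*t(5) - 1*(-2554) = (((5 - 4) + 6)*11)*5 - 1*(-2554) = ((1 + 6)*11)*5 + 2554 = (7*11)*5 + 2554 = 77*5 + 2554 = 385 + 2554 = 2939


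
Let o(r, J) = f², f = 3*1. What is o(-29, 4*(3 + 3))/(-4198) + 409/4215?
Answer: 1679047/17694570 ≈ 0.094890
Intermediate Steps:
f = 3
o(r, J) = 9 (o(r, J) = 3² = 9)
o(-29, 4*(3 + 3))/(-4198) + 409/4215 = 9/(-4198) + 409/4215 = 9*(-1/4198) + 409*(1/4215) = -9/4198 + 409/4215 = 1679047/17694570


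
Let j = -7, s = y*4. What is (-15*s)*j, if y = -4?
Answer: -1680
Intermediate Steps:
s = -16 (s = -4*4 = -16)
(-15*s)*j = -15*(-16)*(-7) = 240*(-7) = -1680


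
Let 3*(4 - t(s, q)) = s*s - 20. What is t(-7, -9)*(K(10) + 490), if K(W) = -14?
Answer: -8092/3 ≈ -2697.3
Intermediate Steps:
t(s, q) = 32/3 - s**2/3 (t(s, q) = 4 - (s*s - 20)/3 = 4 - (s**2 - 20)/3 = 4 - (-20 + s**2)/3 = 4 + (20/3 - s**2/3) = 32/3 - s**2/3)
t(-7, -9)*(K(10) + 490) = (32/3 - 1/3*(-7)**2)*(-14 + 490) = (32/3 - 1/3*49)*476 = (32/3 - 49/3)*476 = -17/3*476 = -8092/3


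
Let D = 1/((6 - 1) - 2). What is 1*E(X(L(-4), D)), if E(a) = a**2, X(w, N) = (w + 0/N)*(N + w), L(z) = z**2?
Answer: 614656/9 ≈ 68295.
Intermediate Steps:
D = 1/3 (D = 1/(5 - 2) = 1/3 ≈ 0.33333)
X(w, N) = w*(N + w) (X(w, N) = (w + 0)*(N + w) = w*(N + w))
1*E(X(L(-4), D)) = 1*((-4)**2*(1/3 + (-4)**2))**2 = 1*(16*(1/3 + 16))**2 = 1*(16*(49/3))**2 = 1*(784/3)**2 = 1*(614656/9) = 614656/9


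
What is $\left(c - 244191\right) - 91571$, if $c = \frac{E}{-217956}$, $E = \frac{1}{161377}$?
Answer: $- \frac{11809785504103945}{35173085412} \approx -3.3576 \cdot 10^{5}$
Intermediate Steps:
$E = \frac{1}{161377} \approx 6.1967 \cdot 10^{-6}$
$c = - \frac{1}{35173085412}$ ($c = \frac{1}{161377 \left(-217956\right)} = \frac{1}{161377} \left(- \frac{1}{217956}\right) = - \frac{1}{35173085412} \approx -2.8431 \cdot 10^{-11}$)
$\left(c - 244191\right) - 91571 = \left(- \frac{1}{35173085412} - 244191\right) - 91571 = - \frac{8588950899841693}{35173085412} - 91571 = - \frac{11809785504103945}{35173085412}$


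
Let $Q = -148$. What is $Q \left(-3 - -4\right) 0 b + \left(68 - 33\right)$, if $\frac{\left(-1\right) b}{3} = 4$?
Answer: $35$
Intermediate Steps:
$b = -12$ ($b = \left(-3\right) 4 = -12$)
$Q \left(-3 - -4\right) 0 b + \left(68 - 33\right) = - 148 \left(-3 - -4\right) 0 \left(-12\right) + \left(68 - 33\right) = - 148 \left(-3 + 4\right) 0 \left(-12\right) + \left(68 - 33\right) = - 148 \cdot 1 \cdot 0 \left(-12\right) + 35 = - 148 \cdot 0 \left(-12\right) + 35 = \left(-148\right) 0 + 35 = 0 + 35 = 35$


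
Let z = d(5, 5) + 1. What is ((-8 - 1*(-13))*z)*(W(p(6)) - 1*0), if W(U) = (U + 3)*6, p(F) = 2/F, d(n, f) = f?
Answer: 600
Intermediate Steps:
W(U) = 18 + 6*U (W(U) = (3 + U)*6 = 18 + 6*U)
z = 6 (z = 5 + 1 = 6)
((-8 - 1*(-13))*z)*(W(p(6)) - 1*0) = ((-8 - 1*(-13))*6)*((18 + 6*(2/6)) - 1*0) = ((-8 + 13)*6)*((18 + 6*(2*(⅙))) + 0) = (5*6)*((18 + 6*(⅓)) + 0) = 30*((18 + 2) + 0) = 30*(20 + 0) = 30*20 = 600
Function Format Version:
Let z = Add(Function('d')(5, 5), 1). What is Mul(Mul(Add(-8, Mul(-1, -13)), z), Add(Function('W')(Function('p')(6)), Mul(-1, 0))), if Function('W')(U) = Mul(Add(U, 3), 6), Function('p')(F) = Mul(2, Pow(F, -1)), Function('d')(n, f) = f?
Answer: 600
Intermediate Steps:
Function('W')(U) = Add(18, Mul(6, U)) (Function('W')(U) = Mul(Add(3, U), 6) = Add(18, Mul(6, U)))
z = 6 (z = Add(5, 1) = 6)
Mul(Mul(Add(-8, Mul(-1, -13)), z), Add(Function('W')(Function('p')(6)), Mul(-1, 0))) = Mul(Mul(Add(-8, Mul(-1, -13)), 6), Add(Add(18, Mul(6, Mul(2, Pow(6, -1)))), Mul(-1, 0))) = Mul(Mul(Add(-8, 13), 6), Add(Add(18, Mul(6, Mul(2, Rational(1, 6)))), 0)) = Mul(Mul(5, 6), Add(Add(18, Mul(6, Rational(1, 3))), 0)) = Mul(30, Add(Add(18, 2), 0)) = Mul(30, Add(20, 0)) = Mul(30, 20) = 600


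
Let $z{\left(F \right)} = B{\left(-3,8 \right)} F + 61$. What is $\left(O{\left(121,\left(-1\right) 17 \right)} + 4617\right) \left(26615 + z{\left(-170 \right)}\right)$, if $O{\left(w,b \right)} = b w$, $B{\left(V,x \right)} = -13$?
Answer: $73948160$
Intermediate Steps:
$z{\left(F \right)} = 61 - 13 F$ ($z{\left(F \right)} = - 13 F + 61 = 61 - 13 F$)
$\left(O{\left(121,\left(-1\right) 17 \right)} + 4617\right) \left(26615 + z{\left(-170 \right)}\right) = \left(\left(-1\right) 17 \cdot 121 + 4617\right) \left(26615 + \left(61 - -2210\right)\right) = \left(\left(-17\right) 121 + 4617\right) \left(26615 + \left(61 + 2210\right)\right) = \left(-2057 + 4617\right) \left(26615 + 2271\right) = 2560 \cdot 28886 = 73948160$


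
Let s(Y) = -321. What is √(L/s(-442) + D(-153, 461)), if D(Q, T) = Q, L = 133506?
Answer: I*√6513411/107 ≈ 23.852*I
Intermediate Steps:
√(L/s(-442) + D(-153, 461)) = √(133506/(-321) - 153) = √(133506*(-1/321) - 153) = √(-44502/107 - 153) = √(-60873/107) = I*√6513411/107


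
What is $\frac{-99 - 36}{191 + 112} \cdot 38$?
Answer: $- \frac{1710}{101} \approx -16.931$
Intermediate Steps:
$\frac{-99 - 36}{191 + 112} \cdot 38 = - \frac{135}{303} \cdot 38 = \left(-135\right) \frac{1}{303} \cdot 38 = \left(- \frac{45}{101}\right) 38 = - \frac{1710}{101}$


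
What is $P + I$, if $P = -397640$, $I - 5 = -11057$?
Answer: $-408692$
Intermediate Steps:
$I = -11052$ ($I = 5 - 11057 = -11052$)
$P + I = -397640 - 11052 = -408692$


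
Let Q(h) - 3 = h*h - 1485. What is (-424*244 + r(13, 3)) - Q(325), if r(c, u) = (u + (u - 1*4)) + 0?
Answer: -207597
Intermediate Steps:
r(c, u) = -4 + 2*u (r(c, u) = (u + (u - 4)) + 0 = (u + (-4 + u)) + 0 = (-4 + 2*u) + 0 = -4 + 2*u)
Q(h) = -1482 + h² (Q(h) = 3 + (h*h - 1485) = 3 + (h² - 1485) = 3 + (-1485 + h²) = -1482 + h²)
(-424*244 + r(13, 3)) - Q(325) = (-424*244 + (-4 + 2*3)) - (-1482 + 325²) = (-103456 + (-4 + 6)) - (-1482 + 105625) = (-103456 + 2) - 1*104143 = -103454 - 104143 = -207597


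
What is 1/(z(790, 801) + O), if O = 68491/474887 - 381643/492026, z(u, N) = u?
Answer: 233656751062/184441295392405 ≈ 0.0012668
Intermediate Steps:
O = -147537946575/233656751062 (O = 68491*(1/474887) - 381643*1/492026 = 68491/474887 - 381643/492026 = -147537946575/233656751062 ≈ -0.63143)
1/(z(790, 801) + O) = 1/(790 - 147537946575/233656751062) = 1/(184441295392405/233656751062) = 233656751062/184441295392405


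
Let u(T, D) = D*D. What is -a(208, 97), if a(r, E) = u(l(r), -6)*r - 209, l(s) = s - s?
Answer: -7279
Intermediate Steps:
l(s) = 0
u(T, D) = D²
a(r, E) = -209 + 36*r (a(r, E) = (-6)²*r - 209 = 36*r - 209 = -209 + 36*r)
-a(208, 97) = -(-209 + 36*208) = -(-209 + 7488) = -1*7279 = -7279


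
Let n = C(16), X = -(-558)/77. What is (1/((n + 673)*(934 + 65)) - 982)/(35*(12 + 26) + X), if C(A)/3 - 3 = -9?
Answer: -49477642753/67376595960 ≈ -0.73434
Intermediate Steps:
X = 558/77 (X = -(-558)/77 = -31*(-18/77) = 558/77 ≈ 7.2467)
C(A) = -18 (C(A) = 9 + 3*(-9) = 9 - 27 = -18)
n = -18
(1/((n + 673)*(934 + 65)) - 982)/(35*(12 + 26) + X) = (1/((-18 + 673)*(934 + 65)) - 982)/(35*(12 + 26) + 558/77) = (1/(655*999) - 982)/(35*38 + 558/77) = (1/654345 - 982)/(1330 + 558/77) = (1/654345 - 982)/(102968/77) = -642566789/654345*77/102968 = -49477642753/67376595960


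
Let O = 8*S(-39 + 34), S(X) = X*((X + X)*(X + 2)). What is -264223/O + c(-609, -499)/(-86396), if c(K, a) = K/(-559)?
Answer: 3190186307843/14488609200 ≈ 220.19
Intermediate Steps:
S(X) = 2*X²*(2 + X) (S(X) = X*((2*X)*(2 + X)) = X*(2*X*(2 + X)) = 2*X²*(2 + X))
c(K, a) = -K/559 (c(K, a) = K*(-1/559) = -K/559)
O = -1200 (O = 8*(2*(-39 + 34)²*(2 + (-39 + 34))) = 8*(2*(-5)²*(2 - 5)) = 8*(2*25*(-3)) = 8*(-150) = -1200)
-264223/O + c(-609, -499)/(-86396) = -264223/(-1200) - 1/559*(-609)/(-86396) = -264223*(-1/1200) + (609/559)*(-1/86396) = 264223/1200 - 609/48295364 = 3190186307843/14488609200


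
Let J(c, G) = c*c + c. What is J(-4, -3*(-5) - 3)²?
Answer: 144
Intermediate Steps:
J(c, G) = c + c² (J(c, G) = c² + c = c + c²)
J(-4, -3*(-5) - 3)² = (-4*(1 - 4))² = (-4*(-3))² = 12² = 144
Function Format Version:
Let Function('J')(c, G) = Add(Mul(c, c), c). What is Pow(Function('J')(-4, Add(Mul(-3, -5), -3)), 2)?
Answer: 144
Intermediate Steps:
Function('J')(c, G) = Add(c, Pow(c, 2)) (Function('J')(c, G) = Add(Pow(c, 2), c) = Add(c, Pow(c, 2)))
Pow(Function('J')(-4, Add(Mul(-3, -5), -3)), 2) = Pow(Mul(-4, Add(1, -4)), 2) = Pow(Mul(-4, -3), 2) = Pow(12, 2) = 144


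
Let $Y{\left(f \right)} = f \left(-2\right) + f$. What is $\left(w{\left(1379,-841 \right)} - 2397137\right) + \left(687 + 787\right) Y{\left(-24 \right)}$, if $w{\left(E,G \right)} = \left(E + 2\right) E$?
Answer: $-457362$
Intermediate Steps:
$Y{\left(f \right)} = - f$ ($Y{\left(f \right)} = - 2 f + f = - f$)
$w{\left(E,G \right)} = E \left(2 + E\right)$ ($w{\left(E,G \right)} = \left(2 + E\right) E = E \left(2 + E\right)$)
$\left(w{\left(1379,-841 \right)} - 2397137\right) + \left(687 + 787\right) Y{\left(-24 \right)} = \left(1379 \left(2 + 1379\right) - 2397137\right) + \left(687 + 787\right) \left(\left(-1\right) \left(-24\right)\right) = \left(1379 \cdot 1381 - 2397137\right) + 1474 \cdot 24 = \left(1904399 - 2397137\right) + 35376 = -492738 + 35376 = -457362$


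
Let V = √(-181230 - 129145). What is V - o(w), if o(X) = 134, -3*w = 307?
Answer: -134 + 5*I*√12415 ≈ -134.0 + 557.11*I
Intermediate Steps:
w = -307/3 (w = -⅓*307 = -307/3 ≈ -102.33)
V = 5*I*√12415 (V = √(-310375) = 5*I*√12415 ≈ 557.11*I)
V - o(w) = 5*I*√12415 - 1*134 = 5*I*√12415 - 134 = -134 + 5*I*√12415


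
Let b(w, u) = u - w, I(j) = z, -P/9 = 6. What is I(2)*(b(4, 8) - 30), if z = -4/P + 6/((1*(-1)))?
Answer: 4160/27 ≈ 154.07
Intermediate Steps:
P = -54 (P = -9*6 = -54)
z = -160/27 (z = -4/(-54) + 6/((1*(-1))) = -4*(-1/54) + 6/(-1) = 2/27 + 6*(-1) = 2/27 - 6 = -160/27 ≈ -5.9259)
I(j) = -160/27
I(2)*(b(4, 8) - 30) = -160*((8 - 1*4) - 30)/27 = -160*((8 - 4) - 30)/27 = -160*(4 - 30)/27 = -160/27*(-26) = 4160/27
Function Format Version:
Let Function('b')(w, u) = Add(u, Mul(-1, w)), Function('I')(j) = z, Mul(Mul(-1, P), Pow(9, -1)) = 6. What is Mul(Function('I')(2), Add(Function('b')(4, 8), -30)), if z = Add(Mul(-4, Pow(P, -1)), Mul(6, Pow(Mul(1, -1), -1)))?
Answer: Rational(4160, 27) ≈ 154.07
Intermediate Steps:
P = -54 (P = Mul(-9, 6) = -54)
z = Rational(-160, 27) (z = Add(Mul(-4, Pow(-54, -1)), Mul(6, Pow(Mul(1, -1), -1))) = Add(Mul(-4, Rational(-1, 54)), Mul(6, Pow(-1, -1))) = Add(Rational(2, 27), Mul(6, -1)) = Add(Rational(2, 27), -6) = Rational(-160, 27) ≈ -5.9259)
Function('I')(j) = Rational(-160, 27)
Mul(Function('I')(2), Add(Function('b')(4, 8), -30)) = Mul(Rational(-160, 27), Add(Add(8, Mul(-1, 4)), -30)) = Mul(Rational(-160, 27), Add(Add(8, -4), -30)) = Mul(Rational(-160, 27), Add(4, -30)) = Mul(Rational(-160, 27), -26) = Rational(4160, 27)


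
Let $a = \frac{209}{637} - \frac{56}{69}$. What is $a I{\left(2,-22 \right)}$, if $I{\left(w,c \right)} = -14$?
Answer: $\frac{42502}{6279} \approx 6.7689$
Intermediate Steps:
$a = - \frac{21251}{43953}$ ($a = 209 \cdot \frac{1}{637} - \frac{56}{69} = \frac{209}{637} - \frac{56}{69} = - \frac{21251}{43953} \approx -0.48349$)
$a I{\left(2,-22 \right)} = \left(- \frac{21251}{43953}\right) \left(-14\right) = \frac{42502}{6279}$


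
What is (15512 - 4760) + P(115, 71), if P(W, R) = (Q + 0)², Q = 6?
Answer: 10788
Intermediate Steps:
P(W, R) = 36 (P(W, R) = (6 + 0)² = 6² = 36)
(15512 - 4760) + P(115, 71) = (15512 - 4760) + 36 = 10752 + 36 = 10788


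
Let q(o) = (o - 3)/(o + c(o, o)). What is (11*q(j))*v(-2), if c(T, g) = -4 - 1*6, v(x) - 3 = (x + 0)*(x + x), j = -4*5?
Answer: 2783/30 ≈ 92.767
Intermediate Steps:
j = -20
v(x) = 3 + 2*x² (v(x) = 3 + (x + 0)*(x + x) = 3 + x*(2*x) = 3 + 2*x²)
c(T, g) = -10 (c(T, g) = -4 - 6 = -10)
q(o) = (-3 + o)/(-10 + o) (q(o) = (o - 3)/(o - 10) = (-3 + o)/(-10 + o))
(11*q(j))*v(-2) = (11*((-3 - 20)/(-10 - 20)))*(3 + 2*(-2)²) = (11*(-23/(-30)))*(3 + 2*4) = (11*(-1/30*(-23)))*(3 + 8) = (11*(23/30))*11 = (253/30)*11 = 2783/30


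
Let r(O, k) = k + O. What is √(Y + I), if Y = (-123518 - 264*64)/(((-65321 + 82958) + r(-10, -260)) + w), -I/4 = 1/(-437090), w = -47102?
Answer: 2*√79766573557947933/259937423 ≈ 2.1731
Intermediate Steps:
I = 2/218545 (I = -4/(-437090) = -4*(-1/437090) = 2/218545 ≈ 9.1514e-6)
r(O, k) = O + k
Y = 140414/29735 (Y = (-123518 - 264*64)/(((-65321 + 82958) + (-10 - 260)) - 47102) = (-123518 - 16896)/((17637 - 270) - 47102) = -140414/(17367 - 47102) = -140414/(-29735) = -140414*(-1/29735) = 140414/29735 ≈ 4.7222)
√(Y + I) = √(140414/29735 + 2/218545) = √(1227473484/259937423) = 2*√79766573557947933/259937423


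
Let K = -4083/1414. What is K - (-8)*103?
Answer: 1161053/1414 ≈ 821.11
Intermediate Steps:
K = -4083/1414 (K = -4083*1/1414 = -4083/1414 ≈ -2.8876)
K - (-8)*103 = -4083/1414 - (-8)*103 = -4083/1414 - 1*(-824) = -4083/1414 + 824 = 1161053/1414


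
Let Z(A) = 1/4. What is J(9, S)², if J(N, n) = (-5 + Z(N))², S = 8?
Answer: 130321/256 ≈ 509.07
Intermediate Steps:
Z(A) = ¼
J(N, n) = 361/16 (J(N, n) = (-5 + ¼)² = (-19/4)² = 361/16)
J(9, S)² = (361/16)² = 130321/256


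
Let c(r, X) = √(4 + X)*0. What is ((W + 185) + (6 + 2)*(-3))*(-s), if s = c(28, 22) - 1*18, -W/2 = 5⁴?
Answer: -19602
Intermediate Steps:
W = -1250 (W = -2*5⁴ = -2*625 = -1250)
c(r, X) = 0
s = -18 (s = 0 - 1*18 = 0 - 18 = -18)
((W + 185) + (6 + 2)*(-3))*(-s) = ((-1250 + 185) + (6 + 2)*(-3))*(-1*(-18)) = (-1065 + 8*(-3))*18 = (-1065 - 24)*18 = -1089*18 = -19602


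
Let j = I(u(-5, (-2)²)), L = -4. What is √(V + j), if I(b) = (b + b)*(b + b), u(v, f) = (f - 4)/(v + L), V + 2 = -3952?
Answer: I*√3954 ≈ 62.881*I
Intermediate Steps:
V = -3954 (V = -2 - 3952 = -3954)
u(v, f) = (-4 + f)/(-4 + v) (u(v, f) = (f - 4)/(v - 4) = (-4 + f)/(-4 + v))
I(b) = 4*b² (I(b) = (2*b)*(2*b) = 4*b²)
j = 0 (j = 4*((-4 + (-2)²)/(-4 - 5))² = 4*((-4 + 4)/(-9))² = 4*(-⅑*0)² = 4*0² = 4*0 = 0)
√(V + j) = √(-3954 + 0) = √(-3954) = I*√3954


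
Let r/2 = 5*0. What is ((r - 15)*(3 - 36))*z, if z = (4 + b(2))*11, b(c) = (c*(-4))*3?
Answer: -108900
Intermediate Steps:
b(c) = -12*c (b(c) = -4*c*3 = -12*c)
r = 0 (r = 2*(5*0) = 2*0 = 0)
z = -220 (z = (4 - 12*2)*11 = (4 - 24)*11 = -20*11 = -220)
((r - 15)*(3 - 36))*z = ((0 - 15)*(3 - 36))*(-220) = -15*(-33)*(-220) = 495*(-220) = -108900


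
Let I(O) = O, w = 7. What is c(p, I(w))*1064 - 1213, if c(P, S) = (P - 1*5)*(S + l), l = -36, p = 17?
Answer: -371485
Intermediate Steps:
c(P, S) = (-36 + S)*(-5 + P) (c(P, S) = (P - 1*5)*(S - 36) = (P - 5)*(-36 + S) = (-5 + P)*(-36 + S) = (-36 + S)*(-5 + P))
c(p, I(w))*1064 - 1213 = (180 - 36*17 - 5*7 + 17*7)*1064 - 1213 = (180 - 612 - 35 + 119)*1064 - 1213 = -348*1064 - 1213 = -370272 - 1213 = -371485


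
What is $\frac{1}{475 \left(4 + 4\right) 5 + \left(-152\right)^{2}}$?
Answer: $\frac{1}{42104} \approx 2.3751 \cdot 10^{-5}$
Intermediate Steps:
$\frac{1}{475 \left(4 + 4\right) 5 + \left(-152\right)^{2}} = \frac{1}{475 \cdot 8 \cdot 5 + 23104} = \frac{1}{475 \cdot 40 + 23104} = \frac{1}{19000 + 23104} = \frac{1}{42104}$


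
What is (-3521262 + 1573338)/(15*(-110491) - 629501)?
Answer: 973962/1143433 ≈ 0.85179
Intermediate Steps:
(-3521262 + 1573338)/(15*(-110491) - 629501) = -1947924/(-1657365 - 629501) = -1947924/(-2286866) = -1947924*(-1/2286866) = 973962/1143433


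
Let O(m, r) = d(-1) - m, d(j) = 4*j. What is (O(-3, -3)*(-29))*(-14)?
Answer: -406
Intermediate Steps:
O(m, r) = -4 - m (O(m, r) = 4*(-1) - m = -4 - m)
(O(-3, -3)*(-29))*(-14) = ((-4 - 1*(-3))*(-29))*(-14) = ((-4 + 3)*(-29))*(-14) = -1*(-29)*(-14) = 29*(-14) = -406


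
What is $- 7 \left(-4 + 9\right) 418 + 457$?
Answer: $-14173$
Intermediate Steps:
$- 7 \left(-4 + 9\right) 418 + 457 = \left(-7\right) 5 \cdot 418 + 457 = \left(-35\right) 418 + 457 = -14630 + 457 = -14173$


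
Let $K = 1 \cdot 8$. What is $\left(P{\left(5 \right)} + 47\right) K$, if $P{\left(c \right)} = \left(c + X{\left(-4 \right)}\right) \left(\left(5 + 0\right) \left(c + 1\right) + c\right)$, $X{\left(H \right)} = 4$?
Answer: $2896$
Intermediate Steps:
$K = 8$
$P{\left(c \right)} = \left(4 + c\right) \left(5 + 6 c\right)$ ($P{\left(c \right)} = \left(c + 4\right) \left(\left(5 + 0\right) \left(c + 1\right) + c\right) = \left(4 + c\right) \left(5 \left(1 + c\right) + c\right) = \left(4 + c\right) \left(\left(5 + 5 c\right) + c\right) = \left(4 + c\right) \left(5 + 6 c\right)$)
$\left(P{\left(5 \right)} + 47\right) K = \left(\left(20 + 6 \cdot 5^{2} + 29 \cdot 5\right) + 47\right) 8 = \left(\left(20 + 6 \cdot 25 + 145\right) + 47\right) 8 = \left(\left(20 + 150 + 145\right) + 47\right) 8 = \left(315 + 47\right) 8 = 362 \cdot 8 = 2896$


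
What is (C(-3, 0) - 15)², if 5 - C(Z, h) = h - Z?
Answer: 169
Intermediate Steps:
C(Z, h) = 5 + Z - h (C(Z, h) = 5 - (h - Z) = 5 + (Z - h) = 5 + Z - h)
(C(-3, 0) - 15)² = ((5 - 3 - 1*0) - 15)² = ((5 - 3 + 0) - 15)² = (2 - 15)² = (-13)² = 169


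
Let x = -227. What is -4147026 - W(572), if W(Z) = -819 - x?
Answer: -4146434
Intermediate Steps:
W(Z) = -592 (W(Z) = -819 - 1*(-227) = -819 + 227 = -592)
-4147026 - W(572) = -4147026 - 1*(-592) = -4147026 + 592 = -4146434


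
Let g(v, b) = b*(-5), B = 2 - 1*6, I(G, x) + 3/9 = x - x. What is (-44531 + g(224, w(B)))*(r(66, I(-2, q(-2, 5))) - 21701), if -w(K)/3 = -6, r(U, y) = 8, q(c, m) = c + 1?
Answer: 967963353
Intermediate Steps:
q(c, m) = 1 + c
I(G, x) = -1/3 (I(G, x) = -1/3 + (x - x) = -1/3 + 0 = -1/3)
B = -4 (B = 2 - 6 = -4)
w(K) = 18 (w(K) = -3*(-6) = 18)
g(v, b) = -5*b
(-44531 + g(224, w(B)))*(r(66, I(-2, q(-2, 5))) - 21701) = (-44531 - 5*18)*(8 - 21701) = (-44531 - 90)*(-21693) = -44621*(-21693) = 967963353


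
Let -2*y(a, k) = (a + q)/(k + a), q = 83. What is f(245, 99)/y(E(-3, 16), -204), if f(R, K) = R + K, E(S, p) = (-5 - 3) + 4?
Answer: 143104/79 ≈ 1811.4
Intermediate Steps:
E(S, p) = -4 (E(S, p) = -8 + 4 = -4)
y(a, k) = -(83 + a)/(2*(a + k)) (y(a, k) = -(a + 83)/(2*(k + a)) = -(83 + a)/(2*(a + k)))
f(R, K) = K + R
f(245, 99)/y(E(-3, 16), -204) = (99 + 245)/(((-83 - 1*(-4))/(2*(-4 - 204)))) = 344/(((1/2)*(-83 + 4)/(-208))) = 344/(((1/2)*(-1/208)*(-79))) = 344/(79/416) = 344*(416/79) = 143104/79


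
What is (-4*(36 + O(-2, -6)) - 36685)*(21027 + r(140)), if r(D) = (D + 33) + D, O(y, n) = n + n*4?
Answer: -783370060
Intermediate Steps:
O(y, n) = 5*n (O(y, n) = n + 4*n = 5*n)
r(D) = 33 + 2*D (r(D) = (33 + D) + D = 33 + 2*D)
(-4*(36 + O(-2, -6)) - 36685)*(21027 + r(140)) = (-4*(36 + 5*(-6)) - 36685)*(21027 + (33 + 2*140)) = (-4*(36 - 30) - 36685)*(21027 + (33 + 280)) = (-4*6 - 36685)*(21027 + 313) = (-24 - 36685)*21340 = -36709*21340 = -783370060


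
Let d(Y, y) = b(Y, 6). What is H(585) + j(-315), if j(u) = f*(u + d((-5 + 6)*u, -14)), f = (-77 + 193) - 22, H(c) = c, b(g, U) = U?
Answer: -28461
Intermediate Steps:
f = 94 (f = 116 - 22 = 94)
d(Y, y) = 6
j(u) = 564 + 94*u (j(u) = 94*(u + 6) = 94*(6 + u) = 564 + 94*u)
H(585) + j(-315) = 585 + (564 + 94*(-315)) = 585 + (564 - 29610) = 585 - 29046 = -28461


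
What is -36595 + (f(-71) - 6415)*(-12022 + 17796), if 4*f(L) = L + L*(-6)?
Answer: -73128725/2 ≈ -3.6564e+7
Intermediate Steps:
f(L) = -5*L/4 (f(L) = (L + L*(-6))/4 = (L - 6*L)/4 = (-5*L)/4 = -5*L/4)
-36595 + (f(-71) - 6415)*(-12022 + 17796) = -36595 + (-5/4*(-71) - 6415)*(-12022 + 17796) = -36595 + (355/4 - 6415)*5774 = -36595 - 25305/4*5774 = -36595 - 73055535/2 = -73128725/2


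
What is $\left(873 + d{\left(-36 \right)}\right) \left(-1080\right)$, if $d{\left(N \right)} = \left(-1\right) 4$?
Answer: $-938520$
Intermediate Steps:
$d{\left(N \right)} = -4$
$\left(873 + d{\left(-36 \right)}\right) \left(-1080\right) = \left(873 - 4\right) \left(-1080\right) = 869 \left(-1080\right) = -938520$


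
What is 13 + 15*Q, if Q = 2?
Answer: 43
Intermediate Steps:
13 + 15*Q = 13 + 15*2 = 13 + 30 = 43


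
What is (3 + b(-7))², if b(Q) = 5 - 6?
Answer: 4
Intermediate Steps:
b(Q) = -1
(3 + b(-7))² = (3 - 1)² = 2² = 4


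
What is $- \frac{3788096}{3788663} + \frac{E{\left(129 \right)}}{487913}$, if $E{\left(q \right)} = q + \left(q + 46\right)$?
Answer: $- \frac{1847109530096}{1848537930319} \approx -0.99923$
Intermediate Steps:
$E{\left(q \right)} = 46 + 2 q$ ($E{\left(q \right)} = q + \left(46 + q\right) = 46 + 2 q$)
$- \frac{3788096}{3788663} + \frac{E{\left(129 \right)}}{487913} = - \frac{3788096}{3788663} + \frac{46 + 2 \cdot 129}{487913} = \left(-3788096\right) \frac{1}{3788663} + \left(46 + 258\right) \frac{1}{487913} = - \frac{3788096}{3788663} + 304 \cdot \frac{1}{487913} = - \frac{3788096}{3788663} + \frac{304}{487913} = - \frac{1847109530096}{1848537930319}$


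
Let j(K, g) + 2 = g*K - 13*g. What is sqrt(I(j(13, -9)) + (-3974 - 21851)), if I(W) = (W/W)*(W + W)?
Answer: I*sqrt(25829) ≈ 160.71*I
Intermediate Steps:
j(K, g) = -2 - 13*g + K*g (j(K, g) = -2 + (g*K - 13*g) = -2 + (K*g - 13*g) = -2 + (-13*g + K*g) = -2 - 13*g + K*g)
I(W) = 2*W (I(W) = 1*(2*W) = 2*W)
sqrt(I(j(13, -9)) + (-3974 - 21851)) = sqrt(2*(-2 - 13*(-9) + 13*(-9)) + (-3974 - 21851)) = sqrt(2*(-2 + 117 - 117) - 25825) = sqrt(2*(-2) - 25825) = sqrt(-4 - 25825) = sqrt(-25829) = I*sqrt(25829)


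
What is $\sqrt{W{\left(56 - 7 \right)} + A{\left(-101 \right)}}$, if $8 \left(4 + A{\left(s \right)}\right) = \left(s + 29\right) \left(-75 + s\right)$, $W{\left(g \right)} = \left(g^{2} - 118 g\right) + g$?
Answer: $2 i \sqrt{438} \approx 41.857 i$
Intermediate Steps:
$W{\left(g \right)} = g^{2} - 117 g$
$A{\left(s \right)} = -4 + \frac{\left(-75 + s\right) \left(29 + s\right)}{8}$ ($A{\left(s \right)} = -4 + \frac{\left(s + 29\right) \left(-75 + s\right)}{8} = -4 + \frac{\left(29 + s\right) \left(-75 + s\right)}{8} = -4 + \frac{\left(-75 + s\right) \left(29 + s\right)}{8}$)
$\sqrt{W{\left(56 - 7 \right)} + A{\left(-101 \right)}} = \sqrt{\left(56 - 7\right) \left(-117 + \left(56 - 7\right)\right) - \left(- \frac{2439}{8} - \frac{10201}{8}\right)} = \sqrt{\left(56 - 7\right) \left(-117 + \left(56 - 7\right)\right) + \left(- \frac{2207}{8} + \frac{2323}{4} + \frac{1}{8} \cdot 10201\right)} = \sqrt{49 \left(-117 + 49\right) + \left(- \frac{2207}{8} + \frac{2323}{4} + \frac{10201}{8}\right)} = \sqrt{49 \left(-68\right) + 1580} = \sqrt{-3332 + 1580} = \sqrt{-1752} = 2 i \sqrt{438}$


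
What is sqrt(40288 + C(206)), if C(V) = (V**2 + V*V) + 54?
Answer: sqrt(125214) ≈ 353.86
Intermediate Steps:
C(V) = 54 + 2*V**2 (C(V) = (V**2 + V**2) + 54 = 2*V**2 + 54 = 54 + 2*V**2)
sqrt(40288 + C(206)) = sqrt(40288 + (54 + 2*206**2)) = sqrt(40288 + (54 + 2*42436)) = sqrt(40288 + (54 + 84872)) = sqrt(40288 + 84926) = sqrt(125214)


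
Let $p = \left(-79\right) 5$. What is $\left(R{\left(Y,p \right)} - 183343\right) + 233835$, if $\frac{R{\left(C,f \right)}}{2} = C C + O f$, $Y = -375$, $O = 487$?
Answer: $-52988$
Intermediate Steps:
$p = -395$
$R{\left(C,f \right)} = 2 C^{2} + 974 f$ ($R{\left(C,f \right)} = 2 \left(C C + 487 f\right) = 2 \left(C^{2} + 487 f\right) = 2 C^{2} + 974 f$)
$\left(R{\left(Y,p \right)} - 183343\right) + 233835 = \left(\left(2 \left(-375\right)^{2} + 974 \left(-395\right)\right) - 183343\right) + 233835 = \left(\left(2 \cdot 140625 - 384730\right) - 183343\right) + 233835 = \left(\left(281250 - 384730\right) - 183343\right) + 233835 = \left(-103480 - 183343\right) + 233835 = -286823 + 233835 = -52988$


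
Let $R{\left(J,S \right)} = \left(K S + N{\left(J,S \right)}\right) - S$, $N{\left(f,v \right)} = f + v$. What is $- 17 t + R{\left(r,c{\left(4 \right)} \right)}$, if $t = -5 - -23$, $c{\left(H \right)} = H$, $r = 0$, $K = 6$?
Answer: $-282$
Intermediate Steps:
$t = 18$ ($t = -5 + 23 = 18$)
$R{\left(J,S \right)} = J + 6 S$ ($R{\left(J,S \right)} = \left(6 S + \left(J + S\right)\right) - S = \left(J + 7 S\right) - S = J + 6 S$)
$- 17 t + R{\left(r,c{\left(4 \right)} \right)} = \left(-17\right) 18 + \left(0 + 6 \cdot 4\right) = -306 + \left(0 + 24\right) = -306 + 24 = -282$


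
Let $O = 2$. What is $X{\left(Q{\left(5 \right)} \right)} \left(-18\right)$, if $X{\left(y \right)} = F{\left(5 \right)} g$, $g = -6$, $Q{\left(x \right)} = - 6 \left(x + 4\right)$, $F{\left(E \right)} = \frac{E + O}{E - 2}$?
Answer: $252$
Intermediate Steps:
$F{\left(E \right)} = \frac{2 + E}{-2 + E}$ ($F{\left(E \right)} = \frac{E + 2}{E - 2} = \frac{2 + E}{-2 + E}$)
$Q{\left(x \right)} = -24 - 6 x$ ($Q{\left(x \right)} = - 6 \left(4 + x\right) = -24 - 6 x$)
$X{\left(y \right)} = -14$ ($X{\left(y \right)} = \frac{2 + 5}{-2 + 5} \left(-6\right) = \frac{1}{3} \cdot 7 \left(-6\right) = \frac{7}{3} \left(-6\right) = -14$)
$X{\left(Q{\left(5 \right)} \right)} \left(-18\right) = \left(-14\right) \left(-18\right) = 252$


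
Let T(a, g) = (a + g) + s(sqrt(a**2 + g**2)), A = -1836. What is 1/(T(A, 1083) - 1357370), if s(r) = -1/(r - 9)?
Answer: -6170908907601/8380853318330016029 + 3*sqrt(504865)/8380853318330016029 ≈ -7.3631e-7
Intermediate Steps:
s(r) = -1/(-9 + r)
T(a, g) = a + g - 1/(-9 + sqrt(a**2 + g**2)) (T(a, g) = (a + g) - 1/(-9 + sqrt(a**2 + g**2)) = a + g - 1/(-9 + sqrt(a**2 + g**2)))
1/(T(A, 1083) - 1357370) = 1/((-1836 + 1083 - 1/(-9 + sqrt((-1836)**2 + 1083**2))) - 1357370) = 1/((-1836 + 1083 - 1/(-9 + sqrt(3370896 + 1172889))) - 1357370) = 1/((-1836 + 1083 - 1/(-9 + sqrt(4543785))) - 1357370) = 1/((-1836 + 1083 - 1/(-9 + 3*sqrt(504865))) - 1357370) = 1/((-753 - 1/(-9 + 3*sqrt(504865))) - 1357370) = 1/(-1358123 - 1/(-9 + 3*sqrt(504865)))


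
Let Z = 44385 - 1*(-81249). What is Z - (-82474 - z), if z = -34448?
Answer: 173660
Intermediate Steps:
Z = 125634 (Z = 44385 + 81249 = 125634)
Z - (-82474 - z) = 125634 - (-82474 - 1*(-34448)) = 125634 - (-82474 + 34448) = 125634 - 1*(-48026) = 125634 + 48026 = 173660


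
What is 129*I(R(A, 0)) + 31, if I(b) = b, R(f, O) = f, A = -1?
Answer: -98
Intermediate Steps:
129*I(R(A, 0)) + 31 = 129*(-1) + 31 = -129 + 31 = -98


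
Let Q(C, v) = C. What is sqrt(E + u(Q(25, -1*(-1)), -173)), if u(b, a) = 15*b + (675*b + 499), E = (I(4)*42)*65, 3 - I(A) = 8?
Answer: sqrt(4099) ≈ 64.023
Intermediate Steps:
I(A) = -5 (I(A) = 3 - 1*8 = 3 - 8 = -5)
E = -13650 (E = -5*42*65 = -210*65 = -13650)
u(b, a) = 499 + 690*b (u(b, a) = 15*b + (499 + 675*b) = 499 + 690*b)
sqrt(E + u(Q(25, -1*(-1)), -173)) = sqrt(-13650 + (499 + 690*25)) = sqrt(-13650 + (499 + 17250)) = sqrt(-13650 + 17749) = sqrt(4099)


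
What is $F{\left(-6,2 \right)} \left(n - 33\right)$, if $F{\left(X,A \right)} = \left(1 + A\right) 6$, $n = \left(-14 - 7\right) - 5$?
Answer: $-1062$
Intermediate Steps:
$n = -26$ ($n = -21 - 5 = -26$)
$F{\left(X,A \right)} = 6 + 6 A$
$F{\left(-6,2 \right)} \left(n - 33\right) = \left(6 + 6 \cdot 2\right) \left(-26 - 33\right) = \left(6 + 12\right) \left(-59\right) = 18 \left(-59\right) = -1062$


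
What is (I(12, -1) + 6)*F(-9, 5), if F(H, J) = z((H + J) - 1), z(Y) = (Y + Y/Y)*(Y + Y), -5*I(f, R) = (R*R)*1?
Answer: 232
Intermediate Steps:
I(f, R) = -R**2/5 (I(f, R) = -R*R/5 = -R**2/5)
z(Y) = 2*Y*(1 + Y) (z(Y) = (Y + 1)*(2*Y) = (1 + Y)*(2*Y) = 2*Y*(1 + Y))
F(H, J) = 2*(H + J)*(-1 + H + J) (F(H, J) = 2*((H + J) - 1)*(1 + ((H + J) - 1)) = 2*(-1 + H + J)*(1 + (-1 + H + J)) = 2*(-1 + H + J)*(H + J) = 2*(H + J)*(-1 + H + J))
(I(12, -1) + 6)*F(-9, 5) = (-1/5*(-1)**2 + 6)*(2*(-9 + 5)*(-1 - 9 + 5)) = (-1/5*1 + 6)*(2*(-4)*(-5)) = (-1/5 + 6)*40 = (29/5)*40 = 232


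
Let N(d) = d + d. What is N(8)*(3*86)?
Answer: 4128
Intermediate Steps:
N(d) = 2*d
N(8)*(3*86) = (2*8)*(3*86) = 16*258 = 4128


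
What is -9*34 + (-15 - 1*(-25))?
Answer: -296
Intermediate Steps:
-9*34 + (-15 - 1*(-25)) = -306 + (-15 + 25) = -306 + 10 = -296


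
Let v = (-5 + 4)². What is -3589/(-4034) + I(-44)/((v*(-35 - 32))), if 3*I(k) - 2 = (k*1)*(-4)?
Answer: 3337/810834 ≈ 0.0041155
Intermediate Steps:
I(k) = ⅔ - 4*k/3 (I(k) = ⅔ + ((k*1)*(-4))/3 = ⅔ + (k*(-4))/3 = ⅔ + (-4*k)/3 = ⅔ - 4*k/3)
v = 1 (v = (-1)² = 1)
-3589/(-4034) + I(-44)/((v*(-35 - 32))) = -3589/(-4034) + (⅔ - 4/3*(-44))/((1*(-35 - 32))) = -3589*(-1/4034) + (⅔ + 176/3)/((1*(-67))) = 3589/4034 + (178/3)/(-67) = 3589/4034 + (178/3)*(-1/67) = 3589/4034 - 178/201 = 3337/810834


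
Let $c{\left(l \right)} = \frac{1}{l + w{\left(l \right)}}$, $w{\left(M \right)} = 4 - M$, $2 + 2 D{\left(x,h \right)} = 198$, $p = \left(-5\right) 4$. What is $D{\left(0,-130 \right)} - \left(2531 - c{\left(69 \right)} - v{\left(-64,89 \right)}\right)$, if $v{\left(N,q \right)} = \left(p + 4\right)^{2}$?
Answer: $- \frac{8707}{4} \approx -2176.8$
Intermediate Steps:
$p = -20$
$v{\left(N,q \right)} = 256$ ($v{\left(N,q \right)} = \left(-20 + 4\right)^{2} = \left(-16\right)^{2} = 256$)
$D{\left(x,h \right)} = 98$ ($D{\left(x,h \right)} = -1 + \frac{1}{2} \cdot 198 = -1 + 99 = 98$)
$c{\left(l \right)} = \frac{1}{4}$ ($c{\left(l \right)} = \frac{1}{l - \left(-4 + l\right)} = \frac{1}{4}$)
$D{\left(0,-130 \right)} - \left(2531 - c{\left(69 \right)} - v{\left(-64,89 \right)}\right) = 98 + \left(\left(256 + \frac{1}{4}\right) - 2531\right) = 98 + \left(\frac{1025}{4} - 2531\right) = 98 - \frac{9099}{4} = - \frac{8707}{4}$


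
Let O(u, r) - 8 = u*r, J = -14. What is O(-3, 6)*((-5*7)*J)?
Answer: -4900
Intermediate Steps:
O(u, r) = 8 + r*u (O(u, r) = 8 + u*r = 8 + r*u)
O(-3, 6)*((-5*7)*J) = (8 + 6*(-3))*(-5*7*(-14)) = (8 - 18)*(-35*(-14)) = -10*490 = -4900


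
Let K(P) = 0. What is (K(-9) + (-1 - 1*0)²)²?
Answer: 1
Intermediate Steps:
(K(-9) + (-1 - 1*0)²)² = (0 + (-1 - 1*0)²)² = (0 + (-1 + 0)²)² = (0 + (-1)²)² = (0 + 1)² = 1² = 1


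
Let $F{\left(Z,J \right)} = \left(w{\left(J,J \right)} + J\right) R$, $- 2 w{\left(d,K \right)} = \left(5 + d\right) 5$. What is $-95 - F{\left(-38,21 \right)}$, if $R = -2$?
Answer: $-183$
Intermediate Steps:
$w{\left(d,K \right)} = - \frac{25}{2} - \frac{5 d}{2}$ ($w{\left(d,K \right)} = - \frac{\left(5 + d\right) 5}{2} = - \frac{25 + 5 d}{2} = - \frac{25}{2} - \frac{5 d}{2}$)
$F{\left(Z,J \right)} = 25 + 3 J$ ($F{\left(Z,J \right)} = \left(\left(- \frac{25}{2} - \frac{5 J}{2}\right) + J\right) \left(-2\right) = \left(- \frac{25}{2} - \frac{3 J}{2}\right) \left(-2\right) = 25 + 3 J$)
$-95 - F{\left(-38,21 \right)} = -95 - \left(25 + 3 \cdot 21\right) = -95 - \left(25 + 63\right) = -95 - 88 = -183$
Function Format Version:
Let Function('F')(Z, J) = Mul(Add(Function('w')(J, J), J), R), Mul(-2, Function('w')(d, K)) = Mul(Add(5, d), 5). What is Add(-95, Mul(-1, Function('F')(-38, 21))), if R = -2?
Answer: -183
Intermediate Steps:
Function('w')(d, K) = Add(Rational(-25, 2), Mul(Rational(-5, 2), d)) (Function('w')(d, K) = Mul(Rational(-1, 2), Mul(Add(5, d), 5)) = Mul(Rational(-1, 2), Add(25, Mul(5, d))) = Add(Rational(-25, 2), Mul(Rational(-5, 2), d)))
Function('F')(Z, J) = Add(25, Mul(3, J)) (Function('F')(Z, J) = Mul(Add(Add(Rational(-25, 2), Mul(Rational(-5, 2), J)), J), -2) = Mul(Add(Rational(-25, 2), Mul(Rational(-3, 2), J)), -2) = Add(25, Mul(3, J)))
Add(-95, Mul(-1, Function('F')(-38, 21))) = Add(-95, Mul(-1, Add(25, Mul(3, 21)))) = Add(-95, Mul(-1, Add(25, 63))) = Add(-95, Mul(-1, 88)) = Add(-95, -88) = -183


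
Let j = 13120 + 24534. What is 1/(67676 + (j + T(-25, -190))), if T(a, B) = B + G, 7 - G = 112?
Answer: 1/105035 ≈ 9.5206e-6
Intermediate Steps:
G = -105 (G = 7 - 1*112 = 7 - 112 = -105)
T(a, B) = -105 + B (T(a, B) = B - 105 = -105 + B)
j = 37654
1/(67676 + (j + T(-25, -190))) = 1/(67676 + (37654 + (-105 - 190))) = 1/(67676 + (37654 - 295)) = 1/(67676 + 37359) = 1/105035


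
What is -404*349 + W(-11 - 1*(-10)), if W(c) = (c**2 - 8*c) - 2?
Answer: -140989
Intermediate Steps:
W(c) = -2 + c**2 - 8*c
-404*349 + W(-11 - 1*(-10)) = -404*349 + (-2 + (-11 - 1*(-10))**2 - 8*(-11 - 1*(-10))) = -140996 + (-2 + (-11 + 10)**2 - 8*(-11 + 10)) = -140996 + (-2 + (-1)**2 - 8*(-1)) = -140996 + (-2 + 1 + 8) = -140996 + 7 = -140989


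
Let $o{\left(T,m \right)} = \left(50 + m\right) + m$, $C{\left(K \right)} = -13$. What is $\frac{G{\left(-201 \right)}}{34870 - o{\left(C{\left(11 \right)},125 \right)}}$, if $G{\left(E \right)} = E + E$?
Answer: $- \frac{201}{17285} \approx -0.011629$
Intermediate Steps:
$o{\left(T,m \right)} = 50 + 2 m$
$G{\left(E \right)} = 2 E$
$\frac{G{\left(-201 \right)}}{34870 - o{\left(C{\left(11 \right)},125 \right)}} = \frac{2 \left(-201\right)}{34870 - \left(50 + 2 \cdot 125\right)} = - \frac{402}{34870 - \left(50 + 250\right)} = - \frac{402}{34870 - 300} = - \frac{402}{34570} = \left(-402\right) \frac{1}{34570} = - \frac{201}{17285}$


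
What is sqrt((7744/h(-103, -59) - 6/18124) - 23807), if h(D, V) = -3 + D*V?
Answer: I*sqrt(18030971170924892670)/27521294 ≈ 154.29*I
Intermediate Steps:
sqrt((7744/h(-103, -59) - 6/18124) - 23807) = sqrt((7744/(-3 - 103*(-59)) - 6/18124) - 23807) = sqrt((7744/(-3 + 6077) - 6*1/18124) - 23807) = sqrt((7744/6074 - 3/9062) - 23807) = sqrt((7744*(1/6074) - 3/9062) - 23807) = sqrt((3872/3037 - 3/9062) - 23807) = sqrt(35078953/27521294 - 23807) = sqrt(-655164367305/27521294) = I*sqrt(18030971170924892670)/27521294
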